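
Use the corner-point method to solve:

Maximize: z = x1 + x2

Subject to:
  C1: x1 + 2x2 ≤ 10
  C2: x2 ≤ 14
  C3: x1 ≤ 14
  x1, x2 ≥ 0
Each vertex is the intersection of two constraint boundaries that also satisfies all remaining constraints:
  x1 = 0 and x2 = 0 → (0, 0)
  x1 + 2x2 = 10 and x2 = 0 → (10, 0)
  x1 + 2x2 = 10 and x1 = 0 → (0, 5)

Evaluating z = x1 + x2 at each vertex:
  (0, 0): z = 0
  (10, 0): z = 10
  (0, 5): z = 5

The maximum is at (10, 0) with z = 10.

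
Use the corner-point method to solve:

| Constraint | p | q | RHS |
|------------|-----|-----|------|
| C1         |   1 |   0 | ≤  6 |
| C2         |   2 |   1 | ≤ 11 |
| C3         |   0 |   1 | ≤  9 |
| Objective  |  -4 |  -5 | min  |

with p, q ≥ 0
Each vertex is the intersection of two constraint boundaries that also satisfies all remaining constraints:
  p = 0 and q = 0 → (0, 0)
  2p + q = 11 and q = 0 → (5.5, 0)
  2p + q = 11 and q = 9 → (1, 9)
  q = 9 and p = 0 → (0, 9)

Evaluating z = -4p - 5q at each vertex:
  (0, 0): z = 0
  (5.5, 0): z = -22
  (1, 9): z = -49
  (0, 9): z = -45

The minimum is at (1, 9) with z = -49.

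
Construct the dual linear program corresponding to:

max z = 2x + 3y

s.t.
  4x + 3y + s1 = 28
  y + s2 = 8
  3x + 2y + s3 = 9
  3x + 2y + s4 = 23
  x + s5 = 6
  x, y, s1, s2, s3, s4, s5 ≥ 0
Minimize: z = 28y1 + 8y2 + 9y3 + 23y4 + 6y5

Subject to:
  C1: -4y1 - 3y3 - 3y4 - y5 ≤ -2
  C2: -3y1 - y2 - 2y3 - 2y4 ≤ -3
  y1, y2, y3, y4, y5 ≥ 0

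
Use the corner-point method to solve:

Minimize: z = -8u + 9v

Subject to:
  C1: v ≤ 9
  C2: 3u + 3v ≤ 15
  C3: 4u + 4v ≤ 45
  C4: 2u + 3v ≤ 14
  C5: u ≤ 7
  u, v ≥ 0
Each vertex is the intersection of two constraint boundaries that also satisfies all remaining constraints:
  u = 0 and v = 0 → (0, 0)
  3u + 3v = 15 and v = 0 → (5, 0)
  3u + 3v = 15 and 2u + 3v = 14 → (1, 4)
  2u + 3v = 14 and u = 0 → (0, 4.667)

Evaluating z = -8u + 9v at each vertex:
  (0, 0): z = 0
  (5, 0): z = -40
  (1, 4): z = 28
  (0, 4.667): z = 42

The minimum is at (5, 0) with z = -40.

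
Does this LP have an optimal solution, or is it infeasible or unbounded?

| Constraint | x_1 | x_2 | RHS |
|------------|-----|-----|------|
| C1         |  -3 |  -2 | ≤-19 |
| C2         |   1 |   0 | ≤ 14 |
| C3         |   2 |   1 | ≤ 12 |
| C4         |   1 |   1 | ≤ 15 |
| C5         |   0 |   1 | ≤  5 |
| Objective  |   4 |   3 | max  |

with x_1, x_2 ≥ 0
The point (3.5, 5) satisfies every constraint, so the LP is feasible; the constraints give x_1 ≤ 14 and x_2 ≤ 5, which with x_1, x_2 ≥ 0 keep the feasible region inside a bounded box. A feasible, bounded LP attains a finite optimum at a vertex.

Evaluating z = 4x_1 + 3x_2 at each vertex:
  (5, 2): z = 26
  (3.5, 5): z = 29
  (3, 5): z = 27

Bounded optimum: z* = 29 at (3.5, 5).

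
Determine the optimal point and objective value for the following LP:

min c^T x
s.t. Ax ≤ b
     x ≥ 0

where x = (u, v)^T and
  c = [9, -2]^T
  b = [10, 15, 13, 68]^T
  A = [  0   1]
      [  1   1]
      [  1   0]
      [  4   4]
Each vertex is the intersection of two constraint boundaries that also satisfies all remaining constraints:
  u = 0 and v = 0 → (0, 0)
  u = 13 and v = 0 → (13, 0)
  u + v = 15 and u = 13 → (13, 2)
  v = 10 and u + v = 15 → (5, 10)
  v = 10 and u = 0 → (0, 10)

Evaluating z = 9u - 2v at each vertex:
  (0, 0): z = 0
  (13, 0): z = 117
  (13, 2): z = 113
  (5, 10): z = 25
  (0, 10): z = -20

The minimum is at (0, 10) with z = -20.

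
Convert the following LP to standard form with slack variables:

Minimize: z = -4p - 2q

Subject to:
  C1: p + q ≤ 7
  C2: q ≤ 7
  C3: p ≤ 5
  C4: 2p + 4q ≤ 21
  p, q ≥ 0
min z = -4p - 2q

s.t.
  p + q + s1 = 7
  q + s2 = 7
  p + s3 = 5
  2p + 4q + s4 = 21
  p, q, s1, s2, s3, s4 ≥ 0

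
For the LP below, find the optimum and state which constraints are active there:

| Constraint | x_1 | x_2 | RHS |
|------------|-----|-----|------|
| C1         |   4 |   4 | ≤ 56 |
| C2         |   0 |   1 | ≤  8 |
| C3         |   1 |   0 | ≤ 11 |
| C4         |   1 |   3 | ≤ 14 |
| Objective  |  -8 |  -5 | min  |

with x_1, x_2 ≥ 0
Optimal: x_1 = 11, x_2 = 1
Slack at optimum:
  C1: slack = 8
  C2: slack = 7
  C3: slack = 0 (binding)
  C4: slack = 0 (binding)
  x_1 ≥ 0: x_1 = 11
  x_2 ≥ 0: x_2 = 1
Binding constraints: C3, C4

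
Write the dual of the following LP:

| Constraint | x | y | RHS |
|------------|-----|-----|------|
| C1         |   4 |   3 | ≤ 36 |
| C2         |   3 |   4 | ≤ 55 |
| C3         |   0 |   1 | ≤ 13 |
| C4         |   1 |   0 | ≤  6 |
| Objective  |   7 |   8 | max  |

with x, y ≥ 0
Minimize: z = 36y1 + 55y2 + 13y3 + 6y4

Subject to:
  C1: -4y1 - 3y2 - y4 ≤ -7
  C2: -3y1 - 4y2 - y3 ≤ -8
  y1, y2, y3, y4 ≥ 0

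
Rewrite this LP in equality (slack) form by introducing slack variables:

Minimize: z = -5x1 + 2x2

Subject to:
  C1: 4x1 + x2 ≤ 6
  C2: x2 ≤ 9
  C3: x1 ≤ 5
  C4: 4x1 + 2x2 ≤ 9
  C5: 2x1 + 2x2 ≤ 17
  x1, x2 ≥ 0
min z = -5x1 + 2x2

s.t.
  4x1 + x2 + s1 = 6
  x2 + s2 = 9
  x1 + s3 = 5
  4x1 + 2x2 + s4 = 9
  2x1 + 2x2 + s5 = 17
  x1, x2, s1, s2, s3, s4, s5 ≥ 0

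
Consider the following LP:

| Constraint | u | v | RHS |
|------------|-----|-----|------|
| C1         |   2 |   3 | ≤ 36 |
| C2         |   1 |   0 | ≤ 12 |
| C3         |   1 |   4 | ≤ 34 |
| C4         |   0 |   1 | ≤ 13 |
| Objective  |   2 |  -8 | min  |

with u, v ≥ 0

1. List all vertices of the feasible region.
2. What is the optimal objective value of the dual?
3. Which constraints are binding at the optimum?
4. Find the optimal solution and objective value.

1. (0, 0), (12, 0), (12, 4), (8.4, 6.4), (0, 8.5)
2. -68 (by strong duality, equal to the primal optimum)
3. C3, u ≥ 0
4. u = 0, v = 8.5, z = -68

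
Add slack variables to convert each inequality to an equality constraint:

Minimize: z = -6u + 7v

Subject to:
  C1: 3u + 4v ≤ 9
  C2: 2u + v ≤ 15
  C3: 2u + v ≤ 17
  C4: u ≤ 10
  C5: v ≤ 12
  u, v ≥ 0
min z = -6u + 7v

s.t.
  3u + 4v + s1 = 9
  2u + v + s2 = 15
  2u + v + s3 = 17
  u + s4 = 10
  v + s5 = 12
  u, v, s1, s2, s3, s4, s5 ≥ 0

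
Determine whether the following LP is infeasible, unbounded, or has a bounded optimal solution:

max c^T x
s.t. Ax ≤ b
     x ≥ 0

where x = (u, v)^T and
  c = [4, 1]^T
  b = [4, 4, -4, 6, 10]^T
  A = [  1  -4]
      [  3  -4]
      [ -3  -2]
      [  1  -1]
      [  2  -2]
Feasible point: (0, 2) satisfies every constraint, so the LP is feasible.
Direction d = (0, 1): for each constraint row a, a·d ≤ 0 —
  (1)(0) + (-4)(1) = -4 ≤ 0
  (3)(0) + (-4)(1) = -4 ≤ 0
  (-3)(0) + (-2)(1) = -2 ≤ 0
  (1)(0) + (-1)(1) = -1 ≤ 0
  (2)(0) + (-2)(1) = -2 ≤ 0
and d ≥ 0, so (0, 2) + t·d stays feasible for every t ≥ 0. Along this ray z = 4u + v changes by 1 per unit t, so z → +∞.

Unbounded — the objective can increase without bound over the feasible region.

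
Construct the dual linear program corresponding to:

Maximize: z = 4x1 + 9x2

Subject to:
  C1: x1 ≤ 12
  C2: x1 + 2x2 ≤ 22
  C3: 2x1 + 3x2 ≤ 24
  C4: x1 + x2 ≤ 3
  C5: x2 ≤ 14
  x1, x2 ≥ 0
Minimize: z = 12y1 + 22y2 + 24y3 + 3y4 + 14y5

Subject to:
  C1: -y1 - y2 - 2y3 - y4 ≤ -4
  C2: -2y2 - 3y3 - y4 - y5 ≤ -9
  y1, y2, y3, y4, y5 ≥ 0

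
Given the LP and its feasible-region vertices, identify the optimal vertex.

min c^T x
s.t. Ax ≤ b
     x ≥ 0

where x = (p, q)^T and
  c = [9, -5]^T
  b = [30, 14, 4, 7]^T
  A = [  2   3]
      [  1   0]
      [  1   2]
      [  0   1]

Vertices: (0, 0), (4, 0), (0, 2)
Evaluating z = 9p - 5q at each vertex:
  (0, 0): z = 0
  (4, 0): z = 36
  (0, 2): z = -10

The smallest value is z = -10, attained at (0, 2).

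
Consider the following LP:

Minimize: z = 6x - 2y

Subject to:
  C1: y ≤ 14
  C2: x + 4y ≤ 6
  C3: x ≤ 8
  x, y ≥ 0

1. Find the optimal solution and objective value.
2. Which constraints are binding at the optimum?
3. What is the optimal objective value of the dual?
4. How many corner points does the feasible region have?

1. x = 0, y = 1.5, z = -3
2. C2, x ≥ 0
3. -3 (by strong duality, equal to the primal optimum)
4. 3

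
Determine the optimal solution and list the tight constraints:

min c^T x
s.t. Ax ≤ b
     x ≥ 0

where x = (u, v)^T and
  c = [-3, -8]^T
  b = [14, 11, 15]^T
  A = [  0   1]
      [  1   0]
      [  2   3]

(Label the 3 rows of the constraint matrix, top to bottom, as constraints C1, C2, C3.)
Optimal: u = 0, v = 5
Binding: C3, u ≥ 0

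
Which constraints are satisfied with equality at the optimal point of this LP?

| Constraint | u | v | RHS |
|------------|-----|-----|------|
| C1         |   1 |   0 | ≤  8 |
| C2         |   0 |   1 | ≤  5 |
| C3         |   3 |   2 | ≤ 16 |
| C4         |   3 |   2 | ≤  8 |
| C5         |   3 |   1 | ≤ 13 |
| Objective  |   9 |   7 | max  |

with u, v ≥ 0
Optimal: u = 0, v = 4
Binding: C4, u ≥ 0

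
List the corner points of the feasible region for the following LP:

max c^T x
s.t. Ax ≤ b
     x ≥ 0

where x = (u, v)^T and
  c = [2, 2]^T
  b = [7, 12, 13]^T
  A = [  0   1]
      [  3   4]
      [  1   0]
Each vertex is the intersection of two constraint boundaries that also satisfies all remaining constraints:
  u = 0 and v = 0 → (0, 0)
  3u + 4v = 12 and v = 0 → (4, 0)
  3u + 4v = 12 and u = 0 → (0, 3)

Vertices: (0, 0), (4, 0), (0, 3)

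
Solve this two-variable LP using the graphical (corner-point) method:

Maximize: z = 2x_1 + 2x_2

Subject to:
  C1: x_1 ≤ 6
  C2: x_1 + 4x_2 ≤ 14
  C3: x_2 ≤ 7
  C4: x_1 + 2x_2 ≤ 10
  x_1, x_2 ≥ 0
x_1 = 6, x_2 = 2, z = 16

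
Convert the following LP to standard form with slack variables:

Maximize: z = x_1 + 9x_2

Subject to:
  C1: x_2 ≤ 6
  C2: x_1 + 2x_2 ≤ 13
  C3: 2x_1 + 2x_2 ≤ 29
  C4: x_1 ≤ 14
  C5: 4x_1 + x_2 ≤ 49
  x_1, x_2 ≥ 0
max z = x_1 + 9x_2

s.t.
  x_2 + s1 = 6
  x_1 + 2x_2 + s2 = 13
  2x_1 + 2x_2 + s3 = 29
  x_1 + s4 = 14
  4x_1 + x_2 + s5 = 49
  x_1, x_2, s1, s2, s3, s4, s5 ≥ 0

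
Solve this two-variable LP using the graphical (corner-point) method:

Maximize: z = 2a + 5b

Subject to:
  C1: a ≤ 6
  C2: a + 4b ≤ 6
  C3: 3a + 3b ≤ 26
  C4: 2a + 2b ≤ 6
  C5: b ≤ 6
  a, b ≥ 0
a = 2, b = 1, z = 9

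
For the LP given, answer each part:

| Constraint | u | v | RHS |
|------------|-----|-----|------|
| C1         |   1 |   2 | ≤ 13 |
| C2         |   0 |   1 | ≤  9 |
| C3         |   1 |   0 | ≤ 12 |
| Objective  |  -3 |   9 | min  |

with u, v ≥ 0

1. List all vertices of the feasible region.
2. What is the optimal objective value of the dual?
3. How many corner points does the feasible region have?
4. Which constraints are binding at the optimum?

1. (0, 0), (12, 0), (12, 0.5), (0, 6.5)
2. -36 (by strong duality, equal to the primal optimum)
3. 4
4. C3, v ≥ 0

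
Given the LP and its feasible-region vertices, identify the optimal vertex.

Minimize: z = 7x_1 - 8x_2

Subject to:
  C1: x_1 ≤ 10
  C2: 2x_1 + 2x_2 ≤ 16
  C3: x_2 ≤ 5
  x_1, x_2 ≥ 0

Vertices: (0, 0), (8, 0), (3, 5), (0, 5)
(0, 5) with z = -40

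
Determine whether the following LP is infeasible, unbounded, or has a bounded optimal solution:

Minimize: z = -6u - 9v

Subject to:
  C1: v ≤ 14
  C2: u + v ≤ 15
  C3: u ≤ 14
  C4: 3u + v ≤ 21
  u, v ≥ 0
The point (1, 14) satisfies every constraint, so the LP is feasible; the constraints give u ≤ 14 and v ≤ 14, which with u, v ≥ 0 keep the feasible region inside a bounded box. A feasible, bounded LP attains a finite optimum at a vertex.

Bounded optimum: z* = -132 at (1, 14).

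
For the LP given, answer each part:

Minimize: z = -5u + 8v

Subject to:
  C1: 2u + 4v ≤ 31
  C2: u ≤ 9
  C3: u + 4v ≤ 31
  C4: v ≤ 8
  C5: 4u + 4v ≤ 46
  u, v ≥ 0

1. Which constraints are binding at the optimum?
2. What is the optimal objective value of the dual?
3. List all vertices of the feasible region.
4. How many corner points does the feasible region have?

1. C2, v ≥ 0
2. -45 (by strong duality, equal to the primal optimum)
3. (0, 0), (9, 0), (9, 2.5), (7.5, 4), (0, 7.75)
4. 5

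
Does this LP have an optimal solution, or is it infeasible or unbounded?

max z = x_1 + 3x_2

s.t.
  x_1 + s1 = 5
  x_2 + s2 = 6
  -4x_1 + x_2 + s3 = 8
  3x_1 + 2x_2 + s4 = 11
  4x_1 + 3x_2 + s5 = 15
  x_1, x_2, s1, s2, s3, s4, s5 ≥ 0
The point (0, 5) satisfies every constraint, so the LP is feasible; the constraints give x_1 ≤ 5 and x_2 ≤ 6, which with x_1, x_2 ≥ 0 keep the feasible region inside a bounded box. A feasible, bounded LP attains a finite optimum at a vertex.

Evaluating z = x_1 + 3x_2 at each vertex:
  (0, 0): z = 0
  (3.667, 0): z = 3.667
  (3, 1): z = 6
  (0, 5): z = 15

Feasible with finite optimum z* = 15 at (0, 5).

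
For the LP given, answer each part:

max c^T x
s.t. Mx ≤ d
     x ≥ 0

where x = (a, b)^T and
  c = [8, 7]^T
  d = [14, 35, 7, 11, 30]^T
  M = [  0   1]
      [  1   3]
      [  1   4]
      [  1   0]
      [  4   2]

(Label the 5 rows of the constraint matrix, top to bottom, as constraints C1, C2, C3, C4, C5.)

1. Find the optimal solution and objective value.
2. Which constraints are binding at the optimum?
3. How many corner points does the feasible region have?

1. a = 7, b = 0, z = 56
2. C3, b ≥ 0
3. 3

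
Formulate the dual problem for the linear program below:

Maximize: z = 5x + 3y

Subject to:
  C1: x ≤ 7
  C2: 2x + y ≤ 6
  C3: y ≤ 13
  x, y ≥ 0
Minimize: z = 7y1 + 6y2 + 13y3

Subject to:
  C1: -y1 - 2y2 ≤ -5
  C2: -y2 - y3 ≤ -3
  y1, y2, y3 ≥ 0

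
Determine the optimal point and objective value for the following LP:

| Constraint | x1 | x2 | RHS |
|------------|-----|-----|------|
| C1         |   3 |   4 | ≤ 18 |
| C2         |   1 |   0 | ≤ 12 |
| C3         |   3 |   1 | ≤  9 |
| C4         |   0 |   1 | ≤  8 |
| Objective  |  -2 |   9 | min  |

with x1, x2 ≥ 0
Each vertex is the intersection of two constraint boundaries that also satisfies all remaining constraints:
  x1 = 0 and x2 = 0 → (0, 0)
  3x1 + x2 = 9 and x2 = 0 → (3, 0)
  3x1 + 4x2 = 18 and 3x1 + x2 = 9 → (2, 3)
  3x1 + 4x2 = 18 and x1 = 0 → (0, 4.5)

Evaluating z = -2x1 + 9x2 at each vertex:
  (0, 0): z = 0
  (3, 0): z = -6
  (2, 3): z = 23
  (0, 4.5): z = 40.5

The minimum is at (3, 0) with z = -6.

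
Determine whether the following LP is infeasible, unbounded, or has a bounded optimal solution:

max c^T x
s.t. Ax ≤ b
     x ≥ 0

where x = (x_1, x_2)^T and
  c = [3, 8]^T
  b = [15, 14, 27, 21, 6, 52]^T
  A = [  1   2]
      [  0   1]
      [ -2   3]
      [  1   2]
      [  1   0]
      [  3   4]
The point (0, 7.5) satisfies every constraint, so the LP is feasible; the constraints give x_1 ≤ 6 and x_2 ≤ 14, which with x_1, x_2 ≥ 0 keep the feasible region inside a bounded box. A feasible, bounded LP attains a finite optimum at a vertex.

The LP has an optimal solution: (0, 7.5) with z = 60.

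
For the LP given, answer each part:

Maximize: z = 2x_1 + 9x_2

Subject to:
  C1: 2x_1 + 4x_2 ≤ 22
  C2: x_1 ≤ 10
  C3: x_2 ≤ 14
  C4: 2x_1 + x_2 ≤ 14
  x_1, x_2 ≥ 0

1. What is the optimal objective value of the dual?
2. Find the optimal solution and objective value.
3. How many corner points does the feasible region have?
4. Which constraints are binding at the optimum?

1. 49.5 (by strong duality, equal to the primal optimum)
2. x_1 = 0, x_2 = 5.5, z = 49.5
3. 4
4. C1, x_1 ≥ 0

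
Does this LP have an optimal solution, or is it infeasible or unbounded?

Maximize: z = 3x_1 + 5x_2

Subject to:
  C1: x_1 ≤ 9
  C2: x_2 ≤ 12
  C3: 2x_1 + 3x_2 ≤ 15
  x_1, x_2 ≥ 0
The point (0, 5) satisfies every constraint, so the LP is feasible; the constraints give x_1 ≤ 9 and x_2 ≤ 12, which with x_1, x_2 ≥ 0 keep the feasible region inside a bounded box. A feasible, bounded LP attains a finite optimum at a vertex.

Bounded optimum: z* = 25 at (0, 5).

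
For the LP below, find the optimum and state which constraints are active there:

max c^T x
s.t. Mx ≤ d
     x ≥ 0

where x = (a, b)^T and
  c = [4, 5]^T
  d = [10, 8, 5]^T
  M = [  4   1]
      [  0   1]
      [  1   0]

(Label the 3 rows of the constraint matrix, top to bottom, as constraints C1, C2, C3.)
Optimal: a = 0.5, b = 8
Slack at optimum:
  C1: slack = 0 (binding)
  C2: slack = 0 (binding)
  C3: slack = 4.5
  a ≥ 0: a = 0.5
  b ≥ 0: b = 8
Binding constraints: C1, C2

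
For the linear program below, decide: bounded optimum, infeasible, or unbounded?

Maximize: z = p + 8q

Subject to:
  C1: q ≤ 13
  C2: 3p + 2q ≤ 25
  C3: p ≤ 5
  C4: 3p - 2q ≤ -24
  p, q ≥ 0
The point (0, 12.5) satisfies every constraint, so the LP is feasible; the constraints give p ≤ 5 and q ≤ 13, which with p, q ≥ 0 keep the feasible region inside a bounded box. A feasible, bounded LP attains a finite optimum at a vertex.

Evaluating z = p + 8q at each vertex:
  (0, 12): z = 96
  (0.1667, 12.25): z = 98.17
  (0, 12.5): z = 100

Bounded optimum: z* = 100 at (0, 12.5).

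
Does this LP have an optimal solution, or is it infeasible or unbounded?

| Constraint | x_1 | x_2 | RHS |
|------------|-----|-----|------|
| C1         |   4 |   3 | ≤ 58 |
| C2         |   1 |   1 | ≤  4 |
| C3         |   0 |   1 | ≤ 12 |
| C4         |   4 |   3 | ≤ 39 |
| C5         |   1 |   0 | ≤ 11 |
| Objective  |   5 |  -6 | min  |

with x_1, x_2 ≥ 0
The point (0, 4) satisfies every constraint, so the LP is feasible; the constraints give x_1 ≤ 11 and x_2 ≤ 12, which with x_1, x_2 ≥ 0 keep the feasible region inside a bounded box. A feasible, bounded LP attains a finite optimum at a vertex.

Evaluating z = 5x_1 - 6x_2 at each vertex:
  (0, 0): z = 0
  (4, 0): z = 20
  (0, 4): z = -24

Bounded optimum: z* = -24 at (0, 4).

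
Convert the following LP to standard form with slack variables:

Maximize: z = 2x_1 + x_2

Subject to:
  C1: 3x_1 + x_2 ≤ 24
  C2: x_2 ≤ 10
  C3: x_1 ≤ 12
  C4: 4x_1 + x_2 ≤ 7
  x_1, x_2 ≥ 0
max z = 2x_1 + x_2

s.t.
  3x_1 + x_2 + s1 = 24
  x_2 + s2 = 10
  x_1 + s3 = 12
  4x_1 + x_2 + s4 = 7
  x_1, x_2, s1, s2, s3, s4 ≥ 0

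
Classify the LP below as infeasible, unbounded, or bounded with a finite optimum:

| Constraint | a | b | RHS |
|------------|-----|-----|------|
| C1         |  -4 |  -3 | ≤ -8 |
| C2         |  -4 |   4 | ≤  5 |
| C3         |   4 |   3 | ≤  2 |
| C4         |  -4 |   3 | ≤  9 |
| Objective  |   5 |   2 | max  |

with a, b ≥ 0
C3 requires 4a + 3b ≤ 2, while C1 (-4a - 3b ≤ -8) is equivalent to 4a + 3b ≥ 8. Together they would need 8 ≤ 4a + 3b ≤ 2, which is impossible since 8 > 2. No point satisfies all constraints.

Infeasible — the constraint set is empty.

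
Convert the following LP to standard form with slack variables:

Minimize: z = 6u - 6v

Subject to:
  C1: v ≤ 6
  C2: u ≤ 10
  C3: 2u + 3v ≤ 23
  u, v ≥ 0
min z = 6u - 6v

s.t.
  v + s1 = 6
  u + s2 = 10
  2u + 3v + s3 = 23
  u, v, s1, s2, s3 ≥ 0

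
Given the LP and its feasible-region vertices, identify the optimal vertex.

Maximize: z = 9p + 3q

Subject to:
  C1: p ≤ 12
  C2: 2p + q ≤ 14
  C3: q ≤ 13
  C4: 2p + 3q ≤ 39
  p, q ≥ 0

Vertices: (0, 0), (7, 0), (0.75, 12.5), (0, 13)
Evaluating z = 9p + 3q at each vertex:
  (0, 0): z = 0
  (7, 0): z = 63
  (0.75, 12.5): z = 44.25
  (0, 13): z = 39

The largest value is z = 63, attained at (7, 0).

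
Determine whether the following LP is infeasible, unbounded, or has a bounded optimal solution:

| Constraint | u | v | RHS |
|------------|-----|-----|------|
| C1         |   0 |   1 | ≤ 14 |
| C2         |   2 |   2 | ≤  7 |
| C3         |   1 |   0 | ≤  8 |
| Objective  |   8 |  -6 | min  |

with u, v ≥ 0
The point (0, 3.5) satisfies every constraint, so the LP is feasible; the constraints give u ≤ 8 and v ≤ 14, which with u, v ≥ 0 keep the feasible region inside a bounded box. A feasible, bounded LP attains a finite optimum at a vertex.

Feasible with finite optimum z* = -21 at (0, 3.5).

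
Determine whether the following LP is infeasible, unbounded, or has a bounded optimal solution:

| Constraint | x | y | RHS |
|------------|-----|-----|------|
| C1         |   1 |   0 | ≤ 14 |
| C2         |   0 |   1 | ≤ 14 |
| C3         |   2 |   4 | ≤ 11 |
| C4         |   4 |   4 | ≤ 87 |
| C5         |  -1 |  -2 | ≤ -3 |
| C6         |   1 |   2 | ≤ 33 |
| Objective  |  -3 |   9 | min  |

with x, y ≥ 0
The point (5.5, 0) satisfies every constraint, so the LP is feasible; the constraints give x ≤ 14 and y ≤ 14, which with x, y ≥ 0 keep the feasible region inside a bounded box. A feasible, bounded LP attains a finite optimum at a vertex.

The LP has an optimal solution: (5.5, 0) with z = -16.5.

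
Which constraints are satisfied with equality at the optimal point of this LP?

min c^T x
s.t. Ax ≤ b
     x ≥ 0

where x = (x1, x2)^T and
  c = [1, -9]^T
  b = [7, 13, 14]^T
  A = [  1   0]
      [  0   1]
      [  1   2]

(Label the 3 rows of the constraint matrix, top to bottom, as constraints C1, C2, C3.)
Optimal: x1 = 0, x2 = 7
Binding: C3, x1 ≥ 0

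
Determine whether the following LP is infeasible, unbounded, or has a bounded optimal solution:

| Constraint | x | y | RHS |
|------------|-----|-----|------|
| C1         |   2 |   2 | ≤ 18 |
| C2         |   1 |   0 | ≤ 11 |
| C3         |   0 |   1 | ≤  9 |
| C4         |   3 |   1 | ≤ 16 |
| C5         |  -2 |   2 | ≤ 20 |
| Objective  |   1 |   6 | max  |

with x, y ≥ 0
The point (0, 9) satisfies every constraint, so the LP is feasible; the constraints give x ≤ 11 and y ≤ 9, which with x, y ≥ 0 keep the feasible region inside a bounded box. A feasible, bounded LP attains a finite optimum at a vertex.

The LP has an optimal solution: (0, 9) with z = 54.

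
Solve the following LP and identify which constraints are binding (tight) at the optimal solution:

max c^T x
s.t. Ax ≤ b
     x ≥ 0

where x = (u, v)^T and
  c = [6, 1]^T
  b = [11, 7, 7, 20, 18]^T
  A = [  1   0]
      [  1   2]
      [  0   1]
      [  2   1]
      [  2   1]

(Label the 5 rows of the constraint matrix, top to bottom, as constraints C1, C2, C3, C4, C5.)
Optimal: u = 7, v = 0
Binding: C2, v ≥ 0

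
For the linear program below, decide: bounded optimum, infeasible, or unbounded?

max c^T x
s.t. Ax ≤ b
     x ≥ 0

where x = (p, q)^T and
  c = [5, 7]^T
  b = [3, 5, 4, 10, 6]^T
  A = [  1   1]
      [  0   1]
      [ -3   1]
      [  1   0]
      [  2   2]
The point (0, 3) satisfies every constraint, so the LP is feasible; the constraints give p ≤ 10 and q ≤ 5, which with p, q ≥ 0 keep the feasible region inside a bounded box. A feasible, bounded LP attains a finite optimum at a vertex.

The LP has an optimal solution: (0, 3) with z = 21.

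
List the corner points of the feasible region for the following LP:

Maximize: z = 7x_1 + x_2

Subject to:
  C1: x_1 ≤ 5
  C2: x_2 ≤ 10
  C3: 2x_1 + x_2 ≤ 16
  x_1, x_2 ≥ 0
Each vertex is the intersection of two constraint boundaries that also satisfies all remaining constraints:
  x_1 = 0 and x_2 = 0 → (0, 0)
  x_1 = 5 and x_2 = 0 → (5, 0)
  x_1 = 5 and 2x_1 + x_2 = 16 → (5, 6)
  x_2 = 10 and 2x_1 + x_2 = 16 → (3, 10)
  x_2 = 10 and x_1 = 0 → (0, 10)

Vertices: (0, 0), (5, 0), (5, 6), (3, 10), (0, 10)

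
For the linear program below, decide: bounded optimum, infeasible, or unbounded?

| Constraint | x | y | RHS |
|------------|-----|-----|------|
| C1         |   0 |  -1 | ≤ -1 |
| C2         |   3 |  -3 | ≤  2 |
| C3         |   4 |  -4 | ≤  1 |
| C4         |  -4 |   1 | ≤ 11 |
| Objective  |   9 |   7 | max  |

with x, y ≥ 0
Feasible point: (0, 1) satisfies every constraint, so the LP is feasible.
Direction d = (1, 1): for each constraint row a, a·d ≤ 0 —
  (0)(1) + (-1)(1) = -1 ≤ 0
  (3)(1) + (-3)(1) = 0 ≤ 0
  (4)(1) + (-4)(1) = 0 ≤ 0
  (-4)(1) + (1)(1) = -3 ≤ 0
and d ≥ 0, so (0, 1) + t·d stays feasible for every t ≥ 0. Along this ray z = 9x + 7y changes by 16 per unit t, so z → +∞.

The LP is unbounded; z can be made arbitrarily large.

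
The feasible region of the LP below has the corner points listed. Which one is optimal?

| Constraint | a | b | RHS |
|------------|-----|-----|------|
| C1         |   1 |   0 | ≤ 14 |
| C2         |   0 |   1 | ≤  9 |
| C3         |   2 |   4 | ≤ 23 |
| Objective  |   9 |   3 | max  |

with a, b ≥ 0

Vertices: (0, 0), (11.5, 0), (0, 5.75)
Evaluating z = 9a + 3b at each vertex:
  (0, 0): z = 0
  (11.5, 0): z = 103.5
  (0, 5.75): z = 17.25

The largest value is z = 103.5, attained at (11.5, 0).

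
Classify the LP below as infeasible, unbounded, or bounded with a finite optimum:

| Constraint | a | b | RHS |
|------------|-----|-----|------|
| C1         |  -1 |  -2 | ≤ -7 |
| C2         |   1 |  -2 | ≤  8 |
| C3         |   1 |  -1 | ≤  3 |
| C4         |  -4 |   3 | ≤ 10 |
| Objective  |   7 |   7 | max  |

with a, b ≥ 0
Feasible point: (1, 3) satisfies every constraint, so the LP is feasible.
Direction d = (1, 1): for each constraint row a, a·d ≤ 0 —
  (-1)(1) + (-2)(1) = -3 ≤ 0
  (1)(1) + (-2)(1) = -1 ≤ 0
  (1)(1) + (-1)(1) = 0 ≤ 0
  (-4)(1) + (3)(1) = -1 ≤ 0
and d ≥ 0, so (1, 3) + t·d stays feasible for every t ≥ 0. Along this ray z = 7a + 7b changes by 14 per unit t, so z → +∞.

Unbounded — the objective can increase without bound over the feasible region.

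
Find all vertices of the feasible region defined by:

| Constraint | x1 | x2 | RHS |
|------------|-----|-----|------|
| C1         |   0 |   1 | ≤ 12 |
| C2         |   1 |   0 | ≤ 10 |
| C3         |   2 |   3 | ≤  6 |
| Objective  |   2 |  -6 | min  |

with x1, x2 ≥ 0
Each vertex is the intersection of two constraint boundaries that also satisfies all remaining constraints:
  x1 = 0 and x2 = 0 → (0, 0)
  2x1 + 3x2 = 6 and x2 = 0 → (3, 0)
  2x1 + 3x2 = 6 and x1 = 0 → (0, 2)

Vertices: (0, 0), (3, 0), (0, 2)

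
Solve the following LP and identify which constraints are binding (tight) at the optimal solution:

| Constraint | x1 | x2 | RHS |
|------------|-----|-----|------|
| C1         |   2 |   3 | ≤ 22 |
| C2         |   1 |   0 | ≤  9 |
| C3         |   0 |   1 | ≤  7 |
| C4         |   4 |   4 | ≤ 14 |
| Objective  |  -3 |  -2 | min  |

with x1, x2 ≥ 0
Optimal: x1 = 3.5, x2 = 0
Binding: C4, x2 ≥ 0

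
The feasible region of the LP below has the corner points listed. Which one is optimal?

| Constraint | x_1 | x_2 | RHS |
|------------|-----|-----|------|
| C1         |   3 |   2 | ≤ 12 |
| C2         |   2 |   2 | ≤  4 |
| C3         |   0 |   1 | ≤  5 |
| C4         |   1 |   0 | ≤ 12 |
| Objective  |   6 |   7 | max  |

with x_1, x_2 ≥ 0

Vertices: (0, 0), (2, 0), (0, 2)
Evaluating z = 6x_1 + 7x_2 at each vertex:
  (0, 0): z = 0
  (2, 0): z = 12
  (0, 2): z = 14

The largest value is z = 14, attained at (0, 2).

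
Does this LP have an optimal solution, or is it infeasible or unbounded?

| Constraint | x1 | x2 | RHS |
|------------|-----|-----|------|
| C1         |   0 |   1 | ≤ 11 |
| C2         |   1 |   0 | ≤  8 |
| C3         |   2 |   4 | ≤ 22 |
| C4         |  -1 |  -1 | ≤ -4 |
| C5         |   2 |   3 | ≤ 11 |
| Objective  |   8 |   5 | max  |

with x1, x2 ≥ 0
The point (5.5, 0) satisfies every constraint, so the LP is feasible; the constraints give x1 ≤ 8 and x2 ≤ 11, which with x1, x2 ≥ 0 keep the feasible region inside a bounded box. A feasible, bounded LP attains a finite optimum at a vertex.

Evaluating z = 8x1 + 5x2 at each vertex:
  (4, 0): z = 32
  (5.5, 0): z = 44
  (1, 3): z = 23

Bounded optimum: z* = 44 at (5.5, 0).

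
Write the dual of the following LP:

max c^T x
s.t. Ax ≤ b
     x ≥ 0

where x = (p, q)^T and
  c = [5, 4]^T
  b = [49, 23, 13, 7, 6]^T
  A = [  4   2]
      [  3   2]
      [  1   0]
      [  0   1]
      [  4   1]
Minimize: z = 49y1 + 23y2 + 13y3 + 7y4 + 6y5

Subject to:
  C1: -4y1 - 3y2 - y3 - 4y5 ≤ -5
  C2: -2y1 - 2y2 - y4 - y5 ≤ -4
  y1, y2, y3, y4, y5 ≥ 0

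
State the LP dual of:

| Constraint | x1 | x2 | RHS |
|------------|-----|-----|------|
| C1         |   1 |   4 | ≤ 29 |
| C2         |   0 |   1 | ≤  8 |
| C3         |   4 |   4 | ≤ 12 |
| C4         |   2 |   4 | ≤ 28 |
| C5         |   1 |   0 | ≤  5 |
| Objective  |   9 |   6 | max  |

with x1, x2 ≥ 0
Minimize: z = 29y1 + 8y2 + 12y3 + 28y4 + 5y5

Subject to:
  C1: -y1 - 4y3 - 2y4 - y5 ≤ -9
  C2: -4y1 - y2 - 4y3 - 4y4 ≤ -6
  y1, y2, y3, y4, y5 ≥ 0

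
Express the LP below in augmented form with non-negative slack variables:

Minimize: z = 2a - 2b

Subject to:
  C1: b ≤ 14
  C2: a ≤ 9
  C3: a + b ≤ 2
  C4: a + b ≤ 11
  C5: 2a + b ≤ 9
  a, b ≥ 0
min z = 2a - 2b

s.t.
  b + s1 = 14
  a + s2 = 9
  a + b + s3 = 2
  a + b + s4 = 11
  2a + b + s5 = 9
  a, b, s1, s2, s3, s4, s5 ≥ 0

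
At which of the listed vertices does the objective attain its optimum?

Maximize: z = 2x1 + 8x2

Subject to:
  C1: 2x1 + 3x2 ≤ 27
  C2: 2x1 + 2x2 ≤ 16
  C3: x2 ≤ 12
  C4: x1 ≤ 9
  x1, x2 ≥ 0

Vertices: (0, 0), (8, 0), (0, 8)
Evaluating z = 2x1 + 8x2 at each vertex:
  (0, 0): z = 0
  (8, 0): z = 16
  (0, 8): z = 64

The largest value is z = 64, attained at (0, 8).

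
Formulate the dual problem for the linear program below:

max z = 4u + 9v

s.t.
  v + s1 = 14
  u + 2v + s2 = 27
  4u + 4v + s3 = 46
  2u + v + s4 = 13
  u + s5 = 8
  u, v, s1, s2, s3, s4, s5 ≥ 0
Minimize: z = 14y1 + 27y2 + 46y3 + 13y4 + 8y5

Subject to:
  C1: -y2 - 4y3 - 2y4 - y5 ≤ -4
  C2: -y1 - 2y2 - 4y3 - y4 ≤ -9
  y1, y2, y3, y4, y5 ≥ 0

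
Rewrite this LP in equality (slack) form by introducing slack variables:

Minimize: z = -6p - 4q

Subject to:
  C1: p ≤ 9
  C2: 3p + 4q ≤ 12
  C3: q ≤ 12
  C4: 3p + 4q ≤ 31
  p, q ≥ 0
min z = -6p - 4q

s.t.
  p + s1 = 9
  3p + 4q + s2 = 12
  q + s3 = 12
  3p + 4q + s4 = 31
  p, q, s1, s2, s3, s4 ≥ 0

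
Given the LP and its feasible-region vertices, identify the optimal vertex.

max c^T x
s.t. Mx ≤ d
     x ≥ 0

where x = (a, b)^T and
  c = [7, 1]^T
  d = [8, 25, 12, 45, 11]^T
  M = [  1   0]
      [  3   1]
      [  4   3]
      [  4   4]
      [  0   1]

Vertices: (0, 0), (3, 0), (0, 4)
Evaluating z = 7a + b at each vertex:
  (0, 0): z = 0
  (3, 0): z = 21
  (0, 4): z = 4

The largest value is z = 21, attained at (3, 0).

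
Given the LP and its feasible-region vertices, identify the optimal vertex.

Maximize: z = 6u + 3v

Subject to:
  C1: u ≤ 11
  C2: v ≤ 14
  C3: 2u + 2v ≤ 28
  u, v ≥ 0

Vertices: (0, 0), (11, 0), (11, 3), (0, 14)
Evaluating z = 6u + 3v at each vertex:
  (0, 0): z = 0
  (11, 0): z = 66
  (11, 3): z = 75
  (0, 14): z = 42

The largest value is z = 75, attained at (11, 3).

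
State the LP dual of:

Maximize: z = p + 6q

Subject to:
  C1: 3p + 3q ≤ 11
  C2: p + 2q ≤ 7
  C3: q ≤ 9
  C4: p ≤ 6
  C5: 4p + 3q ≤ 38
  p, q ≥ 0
Minimize: z = 11y1 + 7y2 + 9y3 + 6y4 + 38y5

Subject to:
  C1: -3y1 - y2 - y4 - 4y5 ≤ -1
  C2: -3y1 - 2y2 - y3 - 3y5 ≤ -6
  y1, y2, y3, y4, y5 ≥ 0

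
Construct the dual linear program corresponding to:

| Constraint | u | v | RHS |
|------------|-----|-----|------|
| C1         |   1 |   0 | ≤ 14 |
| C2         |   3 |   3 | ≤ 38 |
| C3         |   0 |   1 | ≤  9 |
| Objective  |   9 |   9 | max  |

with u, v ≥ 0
Minimize: z = 14y1 + 38y2 + 9y3

Subject to:
  C1: -y1 - 3y2 ≤ -9
  C2: -3y2 - y3 ≤ -9
  y1, y2, y3 ≥ 0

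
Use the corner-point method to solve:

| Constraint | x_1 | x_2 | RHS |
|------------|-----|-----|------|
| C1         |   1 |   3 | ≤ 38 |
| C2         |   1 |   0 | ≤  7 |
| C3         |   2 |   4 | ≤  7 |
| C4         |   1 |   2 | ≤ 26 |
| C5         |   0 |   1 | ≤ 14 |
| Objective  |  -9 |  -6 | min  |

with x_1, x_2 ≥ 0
x_1 = 3.5, x_2 = 0, z = -31.5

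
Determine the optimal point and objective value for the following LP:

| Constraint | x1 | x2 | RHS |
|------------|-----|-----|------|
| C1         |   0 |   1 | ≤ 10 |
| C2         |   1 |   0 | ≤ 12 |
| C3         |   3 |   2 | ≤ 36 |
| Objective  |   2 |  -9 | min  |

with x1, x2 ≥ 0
x1 = 0, x2 = 10, z = -90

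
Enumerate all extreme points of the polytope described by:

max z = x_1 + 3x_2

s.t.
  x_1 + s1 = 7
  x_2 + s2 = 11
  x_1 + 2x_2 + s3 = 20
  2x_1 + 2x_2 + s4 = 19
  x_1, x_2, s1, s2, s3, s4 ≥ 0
Each vertex is the intersection of two constraint boundaries that also satisfies all remaining constraints:
  x_1 = 0 and x_2 = 0 → (0, 0)
  x_1 = 7 and x_2 = 0 → (7, 0)
  x_1 = 7 and 2x_1 + 2x_2 = 19 → (7, 2.5)
  2x_1 + 2x_2 = 19 and x_1 = 0 → (0, 9.5)

Vertices: (0, 0), (7, 0), (7, 2.5), (0, 9.5)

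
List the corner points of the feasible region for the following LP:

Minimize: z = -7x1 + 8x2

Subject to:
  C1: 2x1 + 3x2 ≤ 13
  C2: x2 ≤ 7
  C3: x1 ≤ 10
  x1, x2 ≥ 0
Each vertex is the intersection of two constraint boundaries that also satisfies all remaining constraints:
  x1 = 0 and x2 = 0 → (0, 0)
  2x1 + 3x2 = 13 and x2 = 0 → (6.5, 0)
  2x1 + 3x2 = 13 and x1 = 0 → (0, 4.333)

Vertices: (0, 0), (6.5, 0), (0, 4.333)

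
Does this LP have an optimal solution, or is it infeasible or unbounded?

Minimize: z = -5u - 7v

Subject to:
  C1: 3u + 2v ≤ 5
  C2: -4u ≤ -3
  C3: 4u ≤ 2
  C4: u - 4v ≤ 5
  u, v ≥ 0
C3 requires 4u ≤ 2, while C2 (-4u ≤ -3) is equivalent to 4u ≥ 3. Together they would need 3 ≤ 4u ≤ 2, which is impossible since 3 > 2. No point satisfies all constraints.

Infeasible: no point satisfies all constraints simultaneously.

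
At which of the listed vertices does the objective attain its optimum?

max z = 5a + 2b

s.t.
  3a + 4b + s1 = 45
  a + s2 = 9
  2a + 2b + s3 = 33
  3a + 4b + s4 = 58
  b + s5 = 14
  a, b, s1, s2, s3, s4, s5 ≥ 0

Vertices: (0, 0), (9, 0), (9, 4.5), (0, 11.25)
(9, 4.5) with z = 54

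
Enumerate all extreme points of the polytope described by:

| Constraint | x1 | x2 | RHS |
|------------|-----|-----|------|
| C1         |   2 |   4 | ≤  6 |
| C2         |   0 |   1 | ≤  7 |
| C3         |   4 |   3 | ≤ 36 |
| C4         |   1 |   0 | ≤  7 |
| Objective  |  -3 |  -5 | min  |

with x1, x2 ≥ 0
Each vertex is the intersection of two constraint boundaries that also satisfies all remaining constraints:
  x1 = 0 and x2 = 0 → (0, 0)
  2x1 + 4x2 = 6 and x2 = 0 → (3, 0)
  2x1 + 4x2 = 6 and x1 = 0 → (0, 1.5)

Vertices: (0, 0), (3, 0), (0, 1.5)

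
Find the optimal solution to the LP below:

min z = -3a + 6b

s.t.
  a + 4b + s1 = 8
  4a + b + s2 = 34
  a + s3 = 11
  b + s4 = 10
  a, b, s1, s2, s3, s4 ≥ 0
a = 8, b = 0, z = -24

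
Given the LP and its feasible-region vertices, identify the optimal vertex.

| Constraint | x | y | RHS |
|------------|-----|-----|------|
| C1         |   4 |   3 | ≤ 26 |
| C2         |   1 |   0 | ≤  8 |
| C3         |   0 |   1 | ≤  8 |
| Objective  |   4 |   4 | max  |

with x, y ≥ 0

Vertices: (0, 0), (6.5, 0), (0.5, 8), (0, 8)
(0.5, 8) with z = 34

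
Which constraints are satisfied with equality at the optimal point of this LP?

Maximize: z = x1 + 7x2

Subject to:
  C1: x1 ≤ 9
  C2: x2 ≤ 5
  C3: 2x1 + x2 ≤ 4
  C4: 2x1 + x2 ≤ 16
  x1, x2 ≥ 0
Optimal: x1 = 0, x2 = 4
Slack at optimum:
  C1: slack = 9
  C2: slack = 1
  C3: slack = 0 (binding)
  C4: slack = 12
  x1 ≥ 0: x1 = 0 (binding)
  x2 ≥ 0: x2 = 4
Binding constraints: C3, x1 ≥ 0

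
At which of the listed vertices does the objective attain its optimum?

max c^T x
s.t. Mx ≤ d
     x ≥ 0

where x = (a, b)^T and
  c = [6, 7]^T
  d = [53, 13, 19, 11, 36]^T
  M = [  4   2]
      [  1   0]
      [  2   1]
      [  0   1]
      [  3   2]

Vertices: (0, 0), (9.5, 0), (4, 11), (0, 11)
(4, 11) with z = 101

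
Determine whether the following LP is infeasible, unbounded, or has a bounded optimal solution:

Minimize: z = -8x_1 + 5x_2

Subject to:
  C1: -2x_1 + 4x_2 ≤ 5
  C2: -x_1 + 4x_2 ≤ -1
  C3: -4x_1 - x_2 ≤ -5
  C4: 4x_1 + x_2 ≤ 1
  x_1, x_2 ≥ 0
C4 requires 4x_1 + x_2 ≤ 1, while C3 (-4x_1 - x_2 ≤ -5) is equivalent to 4x_1 + x_2 ≥ 5. Together they would need 5 ≤ 4x_1 + x_2 ≤ 1, which is impossible since 5 > 1. No point satisfies all constraints.

Infeasible: no point satisfies all constraints simultaneously.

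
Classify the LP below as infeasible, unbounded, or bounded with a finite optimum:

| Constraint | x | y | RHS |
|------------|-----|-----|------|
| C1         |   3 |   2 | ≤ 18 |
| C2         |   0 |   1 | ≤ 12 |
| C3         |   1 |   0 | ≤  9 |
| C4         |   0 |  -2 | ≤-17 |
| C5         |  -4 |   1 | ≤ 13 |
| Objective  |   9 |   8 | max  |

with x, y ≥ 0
The point (0, 9) satisfies every constraint, so the LP is feasible; the constraints give x ≤ 9 and y ≤ 12, which with x, y ≥ 0 keep the feasible region inside a bounded box. A feasible, bounded LP attains a finite optimum at a vertex.

Evaluating z = 9x + 8y at each vertex:
  (0, 8.5): z = 68
  (0.3333, 8.5): z = 71
  (0, 9): z = 72

Feasible with finite optimum z* = 72 at (0, 9).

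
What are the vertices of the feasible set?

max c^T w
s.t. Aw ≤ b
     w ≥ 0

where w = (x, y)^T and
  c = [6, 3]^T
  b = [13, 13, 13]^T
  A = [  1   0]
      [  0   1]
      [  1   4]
Each vertex is the intersection of two constraint boundaries that also satisfies all remaining constraints:
  x = 0 and y = 0 → (0, 0)
  x = 13 and x + 4y = 13 → (13, 0)
  x + 4y = 13 and x = 0 → (0, 3.25)

Vertices: (0, 0), (13, 0), (0, 3.25)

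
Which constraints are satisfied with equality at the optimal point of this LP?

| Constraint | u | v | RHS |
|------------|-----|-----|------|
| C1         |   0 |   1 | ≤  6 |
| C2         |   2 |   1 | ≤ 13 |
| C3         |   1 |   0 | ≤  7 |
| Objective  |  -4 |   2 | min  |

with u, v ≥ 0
Optimal: u = 6.5, v = 0
Slack at optimum:
  C1: slack = 6
  C2: slack = 0 (binding)
  C3: slack = 0.5
  u ≥ 0: u = 6.5
  v ≥ 0: v = 0 (binding)
Binding constraints: C2, v ≥ 0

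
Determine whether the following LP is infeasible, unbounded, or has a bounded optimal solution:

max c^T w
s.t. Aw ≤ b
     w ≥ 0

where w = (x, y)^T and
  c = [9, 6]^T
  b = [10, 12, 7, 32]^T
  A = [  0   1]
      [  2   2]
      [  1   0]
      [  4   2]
The point (6, 0) satisfies every constraint, so the LP is feasible; the constraints give x ≤ 7 and y ≤ 10, which with x, y ≥ 0 keep the feasible region inside a bounded box. A feasible, bounded LP attains a finite optimum at a vertex.

Evaluating z = 9x + 6y at each vertex:
  (0, 0): z = 0
  (6, 0): z = 54
  (0, 6): z = 36

The LP has an optimal solution: (6, 0) with z = 54.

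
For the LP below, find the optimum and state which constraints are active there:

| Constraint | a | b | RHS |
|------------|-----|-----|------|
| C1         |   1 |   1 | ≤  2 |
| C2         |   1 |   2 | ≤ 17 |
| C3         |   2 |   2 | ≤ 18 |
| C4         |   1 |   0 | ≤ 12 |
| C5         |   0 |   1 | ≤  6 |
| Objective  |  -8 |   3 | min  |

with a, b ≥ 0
Optimal: a = 2, b = 0
Slack at optimum:
  C1: slack = 0 (binding)
  C2: slack = 15
  C3: slack = 14
  C4: slack = 10
  C5: slack = 6
  a ≥ 0: a = 2
  b ≥ 0: b = 0 (binding)
Binding constraints: C1, b ≥ 0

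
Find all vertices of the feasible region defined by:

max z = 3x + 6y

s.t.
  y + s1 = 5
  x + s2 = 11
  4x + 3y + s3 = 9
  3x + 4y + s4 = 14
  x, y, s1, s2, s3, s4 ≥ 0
Each vertex is the intersection of two constraint boundaries that also satisfies all remaining constraints:
  x = 0 and y = 0 → (0, 0)
  4x + 3y = 9 and y = 0 → (2.25, 0)
  4x + 3y = 9 and x = 0 → (0, 3)

Vertices: (0, 0), (2.25, 0), (0, 3)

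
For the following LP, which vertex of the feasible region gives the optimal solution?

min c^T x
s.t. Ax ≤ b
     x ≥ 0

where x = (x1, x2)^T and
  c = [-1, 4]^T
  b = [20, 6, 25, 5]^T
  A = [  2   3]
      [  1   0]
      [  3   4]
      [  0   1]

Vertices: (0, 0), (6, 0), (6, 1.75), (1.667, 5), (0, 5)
Evaluating z = -x1 + 4x2 at each vertex:
  (0, 0): z = 0
  (6, 0): z = -6
  (6, 1.75): z = 1
  (1.667, 5): z = 18.33
  (0, 5): z = 20

The smallest value is z = -6, attained at (6, 0).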